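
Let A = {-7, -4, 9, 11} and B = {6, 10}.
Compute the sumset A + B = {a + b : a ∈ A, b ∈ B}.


A + B = {a + b : a ∈ A, b ∈ B}.
Enumerate all |A|·|B| = 4·2 = 8 pairs (a, b) and collect distinct sums.
a = -7: -7+6=-1, -7+10=3
a = -4: -4+6=2, -4+10=6
a = 9: 9+6=15, 9+10=19
a = 11: 11+6=17, 11+10=21
Collecting distinct sums: A + B = {-1, 2, 3, 6, 15, 17, 19, 21}
|A + B| = 8

A + B = {-1, 2, 3, 6, 15, 17, 19, 21}


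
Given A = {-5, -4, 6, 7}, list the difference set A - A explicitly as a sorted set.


A - A = {a - a' : a, a' ∈ A}.
Compute a - a' for each ordered pair (a, a'):
a = -5: -5--5=0, -5--4=-1, -5-6=-11, -5-7=-12
a = -4: -4--5=1, -4--4=0, -4-6=-10, -4-7=-11
a = 6: 6--5=11, 6--4=10, 6-6=0, 6-7=-1
a = 7: 7--5=12, 7--4=11, 7-6=1, 7-7=0
Collecting distinct values (and noting 0 appears from a-a):
A - A = {-12, -11, -10, -1, 0, 1, 10, 11, 12}
|A - A| = 9

A - A = {-12, -11, -10, -1, 0, 1, 10, 11, 12}


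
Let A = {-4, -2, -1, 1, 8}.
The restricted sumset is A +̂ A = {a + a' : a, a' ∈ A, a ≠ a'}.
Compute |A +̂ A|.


Restricted sumset: A +̂ A = {a + a' : a ∈ A, a' ∈ A, a ≠ a'}.
Equivalently, take A + A and drop any sum 2a that is achievable ONLY as a + a for a ∈ A (i.e. sums representable only with equal summands).
Enumerate pairs (a, a') with a < a' (symmetric, so each unordered pair gives one sum; this covers all a ≠ a'):
  -4 + -2 = -6
  -4 + -1 = -5
  -4 + 1 = -3
  -4 + 8 = 4
  -2 + -1 = -3
  -2 + 1 = -1
  -2 + 8 = 6
  -1 + 1 = 0
  -1 + 8 = 7
  1 + 8 = 9
Collected distinct sums: {-6, -5, -3, -1, 0, 4, 6, 7, 9}
|A +̂ A| = 9
(Reference bound: |A +̂ A| ≥ 2|A| - 3 for |A| ≥ 2, with |A| = 5 giving ≥ 7.)

|A +̂ A| = 9


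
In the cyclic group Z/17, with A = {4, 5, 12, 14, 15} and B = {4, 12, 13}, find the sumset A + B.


Work in Z/17Z: reduce every sum a + b modulo 17.
Enumerate all 15 pairs:
a = 4: 4+4=8, 4+12=16, 4+13=0
a = 5: 5+4=9, 5+12=0, 5+13=1
a = 12: 12+4=16, 12+12=7, 12+13=8
a = 14: 14+4=1, 14+12=9, 14+13=10
a = 15: 15+4=2, 15+12=10, 15+13=11
Distinct residues collected: {0, 1, 2, 7, 8, 9, 10, 11, 16}
|A + B| = 9 (out of 17 total residues).

A + B = {0, 1, 2, 7, 8, 9, 10, 11, 16}


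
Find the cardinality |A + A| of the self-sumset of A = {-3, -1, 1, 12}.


A + A = {a + a' : a, a' ∈ A}; |A| = 4.
General bounds: 2|A| - 1 ≤ |A + A| ≤ |A|(|A|+1)/2, i.e. 7 ≤ |A + A| ≤ 10.
Lower bound 2|A|-1 is attained iff A is an arithmetic progression.
Enumerate sums a + a' for a ≤ a' (symmetric, so this suffices):
a = -3: -3+-3=-6, -3+-1=-4, -3+1=-2, -3+12=9
a = -1: -1+-1=-2, -1+1=0, -1+12=11
a = 1: 1+1=2, 1+12=13
a = 12: 12+12=24
Distinct sums: {-6, -4, -2, 0, 2, 9, 11, 13, 24}
|A + A| = 9

|A + A| = 9


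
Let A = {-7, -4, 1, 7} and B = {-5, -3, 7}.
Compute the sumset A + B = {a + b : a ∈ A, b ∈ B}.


A + B = {a + b : a ∈ A, b ∈ B}.
Enumerate all |A|·|B| = 4·3 = 12 pairs (a, b) and collect distinct sums.
a = -7: -7+-5=-12, -7+-3=-10, -7+7=0
a = -4: -4+-5=-9, -4+-3=-7, -4+7=3
a = 1: 1+-5=-4, 1+-3=-2, 1+7=8
a = 7: 7+-5=2, 7+-3=4, 7+7=14
Collecting distinct sums: A + B = {-12, -10, -9, -7, -4, -2, 0, 2, 3, 4, 8, 14}
|A + B| = 12

A + B = {-12, -10, -9, -7, -4, -2, 0, 2, 3, 4, 8, 14}


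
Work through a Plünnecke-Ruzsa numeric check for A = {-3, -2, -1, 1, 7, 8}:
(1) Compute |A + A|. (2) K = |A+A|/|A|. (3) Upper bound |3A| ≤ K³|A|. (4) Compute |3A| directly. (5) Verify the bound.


|A| = 6.
Step 1: Compute A + A by enumerating all 36 pairs.
A + A = {-6, -5, -4, -3, -2, -1, 0, 2, 4, 5, 6, 7, 8, 9, 14, 15, 16}, so |A + A| = 17.
Step 2: Doubling constant K = |A + A|/|A| = 17/6 = 17/6 ≈ 2.8333.
Step 3: Plünnecke-Ruzsa gives |3A| ≤ K³·|A| = (2.8333)³ · 6 ≈ 136.4722.
Step 4: Compute 3A = A + A + A directly by enumerating all triples (a,b,c) ∈ A³; |3A| = 31.
Step 5: Check 31 ≤ 136.4722? Yes ✓.

K = 17/6, Plünnecke-Ruzsa bound K³|A| ≈ 136.4722, |3A| = 31, inequality holds.


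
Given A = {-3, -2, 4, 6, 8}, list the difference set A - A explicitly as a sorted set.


A - A = {a - a' : a, a' ∈ A}.
Compute a - a' for each ordered pair (a, a'):
a = -3: -3--3=0, -3--2=-1, -3-4=-7, -3-6=-9, -3-8=-11
a = -2: -2--3=1, -2--2=0, -2-4=-6, -2-6=-8, -2-8=-10
a = 4: 4--3=7, 4--2=6, 4-4=0, 4-6=-2, 4-8=-4
a = 6: 6--3=9, 6--2=8, 6-4=2, 6-6=0, 6-8=-2
a = 8: 8--3=11, 8--2=10, 8-4=4, 8-6=2, 8-8=0
Collecting distinct values (and noting 0 appears from a-a):
A - A = {-11, -10, -9, -8, -7, -6, -4, -2, -1, 0, 1, 2, 4, 6, 7, 8, 9, 10, 11}
|A - A| = 19

A - A = {-11, -10, -9, -8, -7, -6, -4, -2, -1, 0, 1, 2, 4, 6, 7, 8, 9, 10, 11}


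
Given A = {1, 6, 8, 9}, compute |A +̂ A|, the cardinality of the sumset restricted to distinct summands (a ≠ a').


Restricted sumset: A +̂ A = {a + a' : a ∈ A, a' ∈ A, a ≠ a'}.
Equivalently, take A + A and drop any sum 2a that is achievable ONLY as a + a for a ∈ A (i.e. sums representable only with equal summands).
Enumerate pairs (a, a') with a < a' (symmetric, so each unordered pair gives one sum; this covers all a ≠ a'):
  1 + 6 = 7
  1 + 8 = 9
  1 + 9 = 10
  6 + 8 = 14
  6 + 9 = 15
  8 + 9 = 17
Collected distinct sums: {7, 9, 10, 14, 15, 17}
|A +̂ A| = 6
(Reference bound: |A +̂ A| ≥ 2|A| - 3 for |A| ≥ 2, with |A| = 4 giving ≥ 5.)

|A +̂ A| = 6


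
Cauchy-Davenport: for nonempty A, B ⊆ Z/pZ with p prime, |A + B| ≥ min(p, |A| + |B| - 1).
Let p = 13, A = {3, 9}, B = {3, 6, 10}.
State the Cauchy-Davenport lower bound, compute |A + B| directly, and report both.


Cauchy-Davenport: |A + B| ≥ min(p, |A| + |B| - 1) for A, B nonempty in Z/pZ.
|A| = 2, |B| = 3, p = 13.
CD lower bound = min(13, 2 + 3 - 1) = min(13, 4) = 4.
Compute A + B mod 13 directly:
a = 3: 3+3=6, 3+6=9, 3+10=0
a = 9: 9+3=12, 9+6=2, 9+10=6
A + B = {0, 2, 6, 9, 12}, so |A + B| = 5.
Verify: 5 ≥ 4? Yes ✓.

CD lower bound = 4, actual |A + B| = 5.


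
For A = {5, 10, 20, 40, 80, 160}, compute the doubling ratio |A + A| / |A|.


|A| = 6.
Compute A + A by enumerating all 36 pairs.
A + A = {10, 15, 20, 25, 30, 40, 45, 50, 60, 80, 85, 90, 100, 120, 160, 165, 170, 180, 200, 240, 320}, so |A + A| = 21.
K = |A + A| / |A| = 21/6 = 7/2 ≈ 3.5000.
Reference: AP of size 6 gives K = 11/6 ≈ 1.8333; a fully generic set of size 6 gives K ≈ 3.5000.

|A| = 6, |A + A| = 21, K = 21/6 = 7/2.


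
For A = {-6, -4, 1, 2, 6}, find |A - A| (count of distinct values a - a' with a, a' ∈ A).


A - A = {a - a' : a, a' ∈ A}; |A| = 5.
Bounds: 2|A|-1 ≤ |A - A| ≤ |A|² - |A| + 1, i.e. 9 ≤ |A - A| ≤ 21.
Note: 0 ∈ A - A always (from a - a). The set is symmetric: if d ∈ A - A then -d ∈ A - A.
Enumerate nonzero differences d = a - a' with a > a' (then include -d):
Positive differences: {1, 2, 4, 5, 6, 7, 8, 10, 12}
Full difference set: {0} ∪ (positive diffs) ∪ (negative diffs).
|A - A| = 1 + 2·9 = 19 (matches direct enumeration: 19).

|A - A| = 19


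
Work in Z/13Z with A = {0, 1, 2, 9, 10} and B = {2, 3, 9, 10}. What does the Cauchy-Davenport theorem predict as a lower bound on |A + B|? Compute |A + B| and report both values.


Cauchy-Davenport: |A + B| ≥ min(p, |A| + |B| - 1) for A, B nonempty in Z/pZ.
|A| = 5, |B| = 4, p = 13.
CD lower bound = min(13, 5 + 4 - 1) = min(13, 8) = 8.
Compute A + B mod 13 directly:
a = 0: 0+2=2, 0+3=3, 0+9=9, 0+10=10
a = 1: 1+2=3, 1+3=4, 1+9=10, 1+10=11
a = 2: 2+2=4, 2+3=5, 2+9=11, 2+10=12
a = 9: 9+2=11, 9+3=12, 9+9=5, 9+10=6
a = 10: 10+2=12, 10+3=0, 10+9=6, 10+10=7
A + B = {0, 2, 3, 4, 5, 6, 7, 9, 10, 11, 12}, so |A + B| = 11.
Verify: 11 ≥ 8? Yes ✓.

CD lower bound = 8, actual |A + B| = 11.


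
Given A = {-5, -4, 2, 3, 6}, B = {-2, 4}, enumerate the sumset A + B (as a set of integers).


A + B = {a + b : a ∈ A, b ∈ B}.
Enumerate all |A|·|B| = 5·2 = 10 pairs (a, b) and collect distinct sums.
a = -5: -5+-2=-7, -5+4=-1
a = -4: -4+-2=-6, -4+4=0
a = 2: 2+-2=0, 2+4=6
a = 3: 3+-2=1, 3+4=7
a = 6: 6+-2=4, 6+4=10
Collecting distinct sums: A + B = {-7, -6, -1, 0, 1, 4, 6, 7, 10}
|A + B| = 9

A + B = {-7, -6, -1, 0, 1, 4, 6, 7, 10}


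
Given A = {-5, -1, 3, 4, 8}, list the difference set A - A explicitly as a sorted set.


A - A = {a - a' : a, a' ∈ A}.
Compute a - a' for each ordered pair (a, a'):
a = -5: -5--5=0, -5--1=-4, -5-3=-8, -5-4=-9, -5-8=-13
a = -1: -1--5=4, -1--1=0, -1-3=-4, -1-4=-5, -1-8=-9
a = 3: 3--5=8, 3--1=4, 3-3=0, 3-4=-1, 3-8=-5
a = 4: 4--5=9, 4--1=5, 4-3=1, 4-4=0, 4-8=-4
a = 8: 8--5=13, 8--1=9, 8-3=5, 8-4=4, 8-8=0
Collecting distinct values (and noting 0 appears from a-a):
A - A = {-13, -9, -8, -5, -4, -1, 0, 1, 4, 5, 8, 9, 13}
|A - A| = 13

A - A = {-13, -9, -8, -5, -4, -1, 0, 1, 4, 5, 8, 9, 13}


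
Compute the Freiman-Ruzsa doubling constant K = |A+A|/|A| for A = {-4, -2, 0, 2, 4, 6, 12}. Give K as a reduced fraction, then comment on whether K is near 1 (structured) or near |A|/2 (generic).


|A| = 7.
Compute A + A by enumerating all 49 pairs.
A + A = {-8, -6, -4, -2, 0, 2, 4, 6, 8, 10, 12, 14, 16, 18, 24}, so |A + A| = 15.
K = |A + A| / |A| = 15/7 (already in lowest terms) ≈ 2.1429.
Reference: AP of size 7 gives K = 13/7 ≈ 1.8571; a fully generic set of size 7 gives K ≈ 4.0000.

|A| = 7, |A + A| = 15, K = 15/7.


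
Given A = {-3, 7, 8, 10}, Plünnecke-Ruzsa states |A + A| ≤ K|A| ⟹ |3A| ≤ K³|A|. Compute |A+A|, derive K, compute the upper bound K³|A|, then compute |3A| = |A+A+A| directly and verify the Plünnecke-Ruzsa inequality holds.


|A| = 4.
Step 1: Compute A + A by enumerating all 16 pairs.
A + A = {-6, 4, 5, 7, 14, 15, 16, 17, 18, 20}, so |A + A| = 10.
Step 2: Doubling constant K = |A + A|/|A| = 10/4 = 10/4 ≈ 2.5000.
Step 3: Plünnecke-Ruzsa gives |3A| ≤ K³·|A| = (2.5000)³ · 4 ≈ 62.5000.
Step 4: Compute 3A = A + A + A directly by enumerating all triples (a,b,c) ∈ A³; |3A| = 19.
Step 5: Check 19 ≤ 62.5000? Yes ✓.

K = 10/4, Plünnecke-Ruzsa bound K³|A| ≈ 62.5000, |3A| = 19, inequality holds.


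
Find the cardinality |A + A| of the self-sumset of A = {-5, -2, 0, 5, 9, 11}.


A + A = {a + a' : a, a' ∈ A}; |A| = 6.
General bounds: 2|A| - 1 ≤ |A + A| ≤ |A|(|A|+1)/2, i.e. 11 ≤ |A + A| ≤ 21.
Lower bound 2|A|-1 is attained iff A is an arithmetic progression.
Enumerate sums a + a' for a ≤ a' (symmetric, so this suffices):
a = -5: -5+-5=-10, -5+-2=-7, -5+0=-5, -5+5=0, -5+9=4, -5+11=6
a = -2: -2+-2=-4, -2+0=-2, -2+5=3, -2+9=7, -2+11=9
a = 0: 0+0=0, 0+5=5, 0+9=9, 0+11=11
a = 5: 5+5=10, 5+9=14, 5+11=16
a = 9: 9+9=18, 9+11=20
a = 11: 11+11=22
Distinct sums: {-10, -7, -5, -4, -2, 0, 3, 4, 5, 6, 7, 9, 10, 11, 14, 16, 18, 20, 22}
|A + A| = 19

|A + A| = 19


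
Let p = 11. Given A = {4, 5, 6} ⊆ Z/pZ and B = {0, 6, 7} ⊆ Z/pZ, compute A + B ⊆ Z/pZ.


Work in Z/11Z: reduce every sum a + b modulo 11.
Enumerate all 9 pairs:
a = 4: 4+0=4, 4+6=10, 4+7=0
a = 5: 5+0=5, 5+6=0, 5+7=1
a = 6: 6+0=6, 6+6=1, 6+7=2
Distinct residues collected: {0, 1, 2, 4, 5, 6, 10}
|A + B| = 7 (out of 11 total residues).

A + B = {0, 1, 2, 4, 5, 6, 10}


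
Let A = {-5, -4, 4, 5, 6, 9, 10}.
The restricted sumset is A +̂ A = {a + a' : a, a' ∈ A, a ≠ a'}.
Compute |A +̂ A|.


Restricted sumset: A +̂ A = {a + a' : a ∈ A, a' ∈ A, a ≠ a'}.
Equivalently, take A + A and drop any sum 2a that is achievable ONLY as a + a for a ∈ A (i.e. sums representable only with equal summands).
Enumerate pairs (a, a') with a < a' (symmetric, so each unordered pair gives one sum; this covers all a ≠ a'):
  -5 + -4 = -9
  -5 + 4 = -1
  -5 + 5 = 0
  -5 + 6 = 1
  -5 + 9 = 4
  -5 + 10 = 5
  -4 + 4 = 0
  -4 + 5 = 1
  -4 + 6 = 2
  -4 + 9 = 5
  -4 + 10 = 6
  4 + 5 = 9
  4 + 6 = 10
  4 + 9 = 13
  4 + 10 = 14
  5 + 6 = 11
  5 + 9 = 14
  5 + 10 = 15
  6 + 9 = 15
  6 + 10 = 16
  9 + 10 = 19
Collected distinct sums: {-9, -1, 0, 1, 2, 4, 5, 6, 9, 10, 11, 13, 14, 15, 16, 19}
|A +̂ A| = 16
(Reference bound: |A +̂ A| ≥ 2|A| - 3 for |A| ≥ 2, with |A| = 7 giving ≥ 11.)

|A +̂ A| = 16


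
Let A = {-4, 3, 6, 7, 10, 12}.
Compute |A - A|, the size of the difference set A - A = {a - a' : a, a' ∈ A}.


A - A = {a - a' : a, a' ∈ A}; |A| = 6.
Bounds: 2|A|-1 ≤ |A - A| ≤ |A|² - |A| + 1, i.e. 11 ≤ |A - A| ≤ 31.
Note: 0 ∈ A - A always (from a - a). The set is symmetric: if d ∈ A - A then -d ∈ A - A.
Enumerate nonzero differences d = a - a' with a > a' (then include -d):
Positive differences: {1, 2, 3, 4, 5, 6, 7, 9, 10, 11, 14, 16}
Full difference set: {0} ∪ (positive diffs) ∪ (negative diffs).
|A - A| = 1 + 2·12 = 25 (matches direct enumeration: 25).

|A - A| = 25


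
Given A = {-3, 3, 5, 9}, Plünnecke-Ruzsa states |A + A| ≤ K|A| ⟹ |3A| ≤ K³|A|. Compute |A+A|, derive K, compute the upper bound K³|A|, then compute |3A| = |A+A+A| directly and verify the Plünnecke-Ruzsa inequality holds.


|A| = 4.
Step 1: Compute A + A by enumerating all 16 pairs.
A + A = {-6, 0, 2, 6, 8, 10, 12, 14, 18}, so |A + A| = 9.
Step 2: Doubling constant K = |A + A|/|A| = 9/4 = 9/4 ≈ 2.2500.
Step 3: Plünnecke-Ruzsa gives |3A| ≤ K³·|A| = (2.2500)³ · 4 ≈ 45.5625.
Step 4: Compute 3A = A + A + A directly by enumerating all triples (a,b,c) ∈ A³; |3A| = 15.
Step 5: Check 15 ≤ 45.5625? Yes ✓.

K = 9/4, Plünnecke-Ruzsa bound K³|A| ≈ 45.5625, |3A| = 15, inequality holds.


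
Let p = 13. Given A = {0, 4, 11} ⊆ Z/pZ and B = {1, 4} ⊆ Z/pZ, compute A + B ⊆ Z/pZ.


Work in Z/13Z: reduce every sum a + b modulo 13.
Enumerate all 6 pairs:
a = 0: 0+1=1, 0+4=4
a = 4: 4+1=5, 4+4=8
a = 11: 11+1=12, 11+4=2
Distinct residues collected: {1, 2, 4, 5, 8, 12}
|A + B| = 6 (out of 13 total residues).

A + B = {1, 2, 4, 5, 8, 12}


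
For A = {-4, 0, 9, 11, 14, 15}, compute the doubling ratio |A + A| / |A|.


|A| = 6.
Compute A + A by enumerating all 36 pairs.
A + A = {-8, -4, 0, 5, 7, 9, 10, 11, 14, 15, 18, 20, 22, 23, 24, 25, 26, 28, 29, 30}, so |A + A| = 20.
K = |A + A| / |A| = 20/6 = 10/3 ≈ 3.3333.
Reference: AP of size 6 gives K = 11/6 ≈ 1.8333; a fully generic set of size 6 gives K ≈ 3.5000.

|A| = 6, |A + A| = 20, K = 20/6 = 10/3.


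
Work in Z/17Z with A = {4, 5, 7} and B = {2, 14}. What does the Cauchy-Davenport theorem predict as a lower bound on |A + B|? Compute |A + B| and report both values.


Cauchy-Davenport: |A + B| ≥ min(p, |A| + |B| - 1) for A, B nonempty in Z/pZ.
|A| = 3, |B| = 2, p = 17.
CD lower bound = min(17, 3 + 2 - 1) = min(17, 4) = 4.
Compute A + B mod 17 directly:
a = 4: 4+2=6, 4+14=1
a = 5: 5+2=7, 5+14=2
a = 7: 7+2=9, 7+14=4
A + B = {1, 2, 4, 6, 7, 9}, so |A + B| = 6.
Verify: 6 ≥ 4? Yes ✓.

CD lower bound = 4, actual |A + B| = 6.


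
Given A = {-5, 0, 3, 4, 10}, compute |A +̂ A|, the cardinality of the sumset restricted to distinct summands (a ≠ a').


Restricted sumset: A +̂ A = {a + a' : a ∈ A, a' ∈ A, a ≠ a'}.
Equivalently, take A + A and drop any sum 2a that is achievable ONLY as a + a for a ∈ A (i.e. sums representable only with equal summands).
Enumerate pairs (a, a') with a < a' (symmetric, so each unordered pair gives one sum; this covers all a ≠ a'):
  -5 + 0 = -5
  -5 + 3 = -2
  -5 + 4 = -1
  -5 + 10 = 5
  0 + 3 = 3
  0 + 4 = 4
  0 + 10 = 10
  3 + 4 = 7
  3 + 10 = 13
  4 + 10 = 14
Collected distinct sums: {-5, -2, -1, 3, 4, 5, 7, 10, 13, 14}
|A +̂ A| = 10
(Reference bound: |A +̂ A| ≥ 2|A| - 3 for |A| ≥ 2, with |A| = 5 giving ≥ 7.)

|A +̂ A| = 10


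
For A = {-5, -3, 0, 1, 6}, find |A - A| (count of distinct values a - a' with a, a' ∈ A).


A - A = {a - a' : a, a' ∈ A}; |A| = 5.
Bounds: 2|A|-1 ≤ |A - A| ≤ |A|² - |A| + 1, i.e. 9 ≤ |A - A| ≤ 21.
Note: 0 ∈ A - A always (from a - a). The set is symmetric: if d ∈ A - A then -d ∈ A - A.
Enumerate nonzero differences d = a - a' with a > a' (then include -d):
Positive differences: {1, 2, 3, 4, 5, 6, 9, 11}
Full difference set: {0} ∪ (positive diffs) ∪ (negative diffs).
|A - A| = 1 + 2·8 = 17 (matches direct enumeration: 17).

|A - A| = 17


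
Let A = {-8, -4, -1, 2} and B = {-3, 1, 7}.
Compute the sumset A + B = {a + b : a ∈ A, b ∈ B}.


A + B = {a + b : a ∈ A, b ∈ B}.
Enumerate all |A|·|B| = 4·3 = 12 pairs (a, b) and collect distinct sums.
a = -8: -8+-3=-11, -8+1=-7, -8+7=-1
a = -4: -4+-3=-7, -4+1=-3, -4+7=3
a = -1: -1+-3=-4, -1+1=0, -1+7=6
a = 2: 2+-3=-1, 2+1=3, 2+7=9
Collecting distinct sums: A + B = {-11, -7, -4, -3, -1, 0, 3, 6, 9}
|A + B| = 9

A + B = {-11, -7, -4, -3, -1, 0, 3, 6, 9}


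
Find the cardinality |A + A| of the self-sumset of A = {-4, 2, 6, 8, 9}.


A + A = {a + a' : a, a' ∈ A}; |A| = 5.
General bounds: 2|A| - 1 ≤ |A + A| ≤ |A|(|A|+1)/2, i.e. 9 ≤ |A + A| ≤ 15.
Lower bound 2|A|-1 is attained iff A is an arithmetic progression.
Enumerate sums a + a' for a ≤ a' (symmetric, so this suffices):
a = -4: -4+-4=-8, -4+2=-2, -4+6=2, -4+8=4, -4+9=5
a = 2: 2+2=4, 2+6=8, 2+8=10, 2+9=11
a = 6: 6+6=12, 6+8=14, 6+9=15
a = 8: 8+8=16, 8+9=17
a = 9: 9+9=18
Distinct sums: {-8, -2, 2, 4, 5, 8, 10, 11, 12, 14, 15, 16, 17, 18}
|A + A| = 14

|A + A| = 14


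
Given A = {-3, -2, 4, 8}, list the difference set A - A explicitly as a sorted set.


A - A = {a - a' : a, a' ∈ A}.
Compute a - a' for each ordered pair (a, a'):
a = -3: -3--3=0, -3--2=-1, -3-4=-7, -3-8=-11
a = -2: -2--3=1, -2--2=0, -2-4=-6, -2-8=-10
a = 4: 4--3=7, 4--2=6, 4-4=0, 4-8=-4
a = 8: 8--3=11, 8--2=10, 8-4=4, 8-8=0
Collecting distinct values (and noting 0 appears from a-a):
A - A = {-11, -10, -7, -6, -4, -1, 0, 1, 4, 6, 7, 10, 11}
|A - A| = 13

A - A = {-11, -10, -7, -6, -4, -1, 0, 1, 4, 6, 7, 10, 11}


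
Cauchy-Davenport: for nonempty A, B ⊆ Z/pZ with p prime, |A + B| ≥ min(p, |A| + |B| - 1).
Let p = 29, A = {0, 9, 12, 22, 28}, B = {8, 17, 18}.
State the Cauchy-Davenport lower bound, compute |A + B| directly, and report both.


Cauchy-Davenport: |A + B| ≥ min(p, |A| + |B| - 1) for A, B nonempty in Z/pZ.
|A| = 5, |B| = 3, p = 29.
CD lower bound = min(29, 5 + 3 - 1) = min(29, 7) = 7.
Compute A + B mod 29 directly:
a = 0: 0+8=8, 0+17=17, 0+18=18
a = 9: 9+8=17, 9+17=26, 9+18=27
a = 12: 12+8=20, 12+17=0, 12+18=1
a = 22: 22+8=1, 22+17=10, 22+18=11
a = 28: 28+8=7, 28+17=16, 28+18=17
A + B = {0, 1, 7, 8, 10, 11, 16, 17, 18, 20, 26, 27}, so |A + B| = 12.
Verify: 12 ≥ 7? Yes ✓.

CD lower bound = 7, actual |A + B| = 12.


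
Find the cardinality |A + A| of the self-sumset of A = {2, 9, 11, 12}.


A + A = {a + a' : a, a' ∈ A}; |A| = 4.
General bounds: 2|A| - 1 ≤ |A + A| ≤ |A|(|A|+1)/2, i.e. 7 ≤ |A + A| ≤ 10.
Lower bound 2|A|-1 is attained iff A is an arithmetic progression.
Enumerate sums a + a' for a ≤ a' (symmetric, so this suffices):
a = 2: 2+2=4, 2+9=11, 2+11=13, 2+12=14
a = 9: 9+9=18, 9+11=20, 9+12=21
a = 11: 11+11=22, 11+12=23
a = 12: 12+12=24
Distinct sums: {4, 11, 13, 14, 18, 20, 21, 22, 23, 24}
|A + A| = 10

|A + A| = 10


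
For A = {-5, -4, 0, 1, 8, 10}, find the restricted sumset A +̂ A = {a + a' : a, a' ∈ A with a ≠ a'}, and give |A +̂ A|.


Restricted sumset: A +̂ A = {a + a' : a ∈ A, a' ∈ A, a ≠ a'}.
Equivalently, take A + A and drop any sum 2a that is achievable ONLY as a + a for a ∈ A (i.e. sums representable only with equal summands).
Enumerate pairs (a, a') with a < a' (symmetric, so each unordered pair gives one sum; this covers all a ≠ a'):
  -5 + -4 = -9
  -5 + 0 = -5
  -5 + 1 = -4
  -5 + 8 = 3
  -5 + 10 = 5
  -4 + 0 = -4
  -4 + 1 = -3
  -4 + 8 = 4
  -4 + 10 = 6
  0 + 1 = 1
  0 + 8 = 8
  0 + 10 = 10
  1 + 8 = 9
  1 + 10 = 11
  8 + 10 = 18
Collected distinct sums: {-9, -5, -4, -3, 1, 3, 4, 5, 6, 8, 9, 10, 11, 18}
|A +̂ A| = 14
(Reference bound: |A +̂ A| ≥ 2|A| - 3 for |A| ≥ 2, with |A| = 6 giving ≥ 9.)

|A +̂ A| = 14


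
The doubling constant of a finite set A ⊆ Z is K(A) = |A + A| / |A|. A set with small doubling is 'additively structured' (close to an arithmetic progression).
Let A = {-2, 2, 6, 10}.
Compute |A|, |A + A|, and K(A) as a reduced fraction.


|A| = 4.
Compute A + A by enumerating all 16 pairs.
A + A = {-4, 0, 4, 8, 12, 16, 20}, so |A + A| = 7.
K = |A + A| / |A| = 7/4 (already in lowest terms) ≈ 1.7500.
Reference: AP of size 4 gives K = 7/4 ≈ 1.7500; a fully generic set of size 4 gives K ≈ 2.5000.

|A| = 4, |A + A| = 7, K = 7/4.


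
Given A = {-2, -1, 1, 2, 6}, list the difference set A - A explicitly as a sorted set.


A - A = {a - a' : a, a' ∈ A}.
Compute a - a' for each ordered pair (a, a'):
a = -2: -2--2=0, -2--1=-1, -2-1=-3, -2-2=-4, -2-6=-8
a = -1: -1--2=1, -1--1=0, -1-1=-2, -1-2=-3, -1-6=-7
a = 1: 1--2=3, 1--1=2, 1-1=0, 1-2=-1, 1-6=-5
a = 2: 2--2=4, 2--1=3, 2-1=1, 2-2=0, 2-6=-4
a = 6: 6--2=8, 6--1=7, 6-1=5, 6-2=4, 6-6=0
Collecting distinct values (and noting 0 appears from a-a):
A - A = {-8, -7, -5, -4, -3, -2, -1, 0, 1, 2, 3, 4, 5, 7, 8}
|A - A| = 15

A - A = {-8, -7, -5, -4, -3, -2, -1, 0, 1, 2, 3, 4, 5, 7, 8}


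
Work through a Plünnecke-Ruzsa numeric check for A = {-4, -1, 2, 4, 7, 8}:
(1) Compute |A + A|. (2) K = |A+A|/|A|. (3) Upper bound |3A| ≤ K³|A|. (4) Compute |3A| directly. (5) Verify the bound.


|A| = 6.
Step 1: Compute A + A by enumerating all 36 pairs.
A + A = {-8, -5, -2, 0, 1, 3, 4, 6, 7, 8, 9, 10, 11, 12, 14, 15, 16}, so |A + A| = 17.
Step 2: Doubling constant K = |A + A|/|A| = 17/6 = 17/6 ≈ 2.8333.
Step 3: Plünnecke-Ruzsa gives |3A| ≤ K³·|A| = (2.8333)³ · 6 ≈ 136.4722.
Step 4: Compute 3A = A + A + A directly by enumerating all triples (a,b,c) ∈ A³; |3A| = 30.
Step 5: Check 30 ≤ 136.4722? Yes ✓.

K = 17/6, Plünnecke-Ruzsa bound K³|A| ≈ 136.4722, |3A| = 30, inequality holds.


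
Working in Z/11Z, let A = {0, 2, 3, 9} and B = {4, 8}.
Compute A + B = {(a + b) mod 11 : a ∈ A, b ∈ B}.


Work in Z/11Z: reduce every sum a + b modulo 11.
Enumerate all 8 pairs:
a = 0: 0+4=4, 0+8=8
a = 2: 2+4=6, 2+8=10
a = 3: 3+4=7, 3+8=0
a = 9: 9+4=2, 9+8=6
Distinct residues collected: {0, 2, 4, 6, 7, 8, 10}
|A + B| = 7 (out of 11 total residues).

A + B = {0, 2, 4, 6, 7, 8, 10}


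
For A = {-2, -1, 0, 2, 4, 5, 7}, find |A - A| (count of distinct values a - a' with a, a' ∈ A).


A - A = {a - a' : a, a' ∈ A}; |A| = 7.
Bounds: 2|A|-1 ≤ |A - A| ≤ |A|² - |A| + 1, i.e. 13 ≤ |A - A| ≤ 43.
Note: 0 ∈ A - A always (from a - a). The set is symmetric: if d ∈ A - A then -d ∈ A - A.
Enumerate nonzero differences d = a - a' with a > a' (then include -d):
Positive differences: {1, 2, 3, 4, 5, 6, 7, 8, 9}
Full difference set: {0} ∪ (positive diffs) ∪ (negative diffs).
|A - A| = 1 + 2·9 = 19 (matches direct enumeration: 19).

|A - A| = 19


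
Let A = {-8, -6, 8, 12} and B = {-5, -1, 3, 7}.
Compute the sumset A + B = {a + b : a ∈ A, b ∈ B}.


A + B = {a + b : a ∈ A, b ∈ B}.
Enumerate all |A|·|B| = 4·4 = 16 pairs (a, b) and collect distinct sums.
a = -8: -8+-5=-13, -8+-1=-9, -8+3=-5, -8+7=-1
a = -6: -6+-5=-11, -6+-1=-7, -6+3=-3, -6+7=1
a = 8: 8+-5=3, 8+-1=7, 8+3=11, 8+7=15
a = 12: 12+-5=7, 12+-1=11, 12+3=15, 12+7=19
Collecting distinct sums: A + B = {-13, -11, -9, -7, -5, -3, -1, 1, 3, 7, 11, 15, 19}
|A + B| = 13

A + B = {-13, -11, -9, -7, -5, -3, -1, 1, 3, 7, 11, 15, 19}


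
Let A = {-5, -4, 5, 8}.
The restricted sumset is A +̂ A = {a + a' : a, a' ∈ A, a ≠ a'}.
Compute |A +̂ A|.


Restricted sumset: A +̂ A = {a + a' : a ∈ A, a' ∈ A, a ≠ a'}.
Equivalently, take A + A and drop any sum 2a that is achievable ONLY as a + a for a ∈ A (i.e. sums representable only with equal summands).
Enumerate pairs (a, a') with a < a' (symmetric, so each unordered pair gives one sum; this covers all a ≠ a'):
  -5 + -4 = -9
  -5 + 5 = 0
  -5 + 8 = 3
  -4 + 5 = 1
  -4 + 8 = 4
  5 + 8 = 13
Collected distinct sums: {-9, 0, 1, 3, 4, 13}
|A +̂ A| = 6
(Reference bound: |A +̂ A| ≥ 2|A| - 3 for |A| ≥ 2, with |A| = 4 giving ≥ 5.)

|A +̂ A| = 6


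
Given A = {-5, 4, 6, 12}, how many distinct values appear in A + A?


A + A = {a + a' : a, a' ∈ A}; |A| = 4.
General bounds: 2|A| - 1 ≤ |A + A| ≤ |A|(|A|+1)/2, i.e. 7 ≤ |A + A| ≤ 10.
Lower bound 2|A|-1 is attained iff A is an arithmetic progression.
Enumerate sums a + a' for a ≤ a' (symmetric, so this suffices):
a = -5: -5+-5=-10, -5+4=-1, -5+6=1, -5+12=7
a = 4: 4+4=8, 4+6=10, 4+12=16
a = 6: 6+6=12, 6+12=18
a = 12: 12+12=24
Distinct sums: {-10, -1, 1, 7, 8, 10, 12, 16, 18, 24}
|A + A| = 10

|A + A| = 10


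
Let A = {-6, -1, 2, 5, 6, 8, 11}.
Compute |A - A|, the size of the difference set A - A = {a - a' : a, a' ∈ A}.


A - A = {a - a' : a, a' ∈ A}; |A| = 7.
Bounds: 2|A|-1 ≤ |A - A| ≤ |A|² - |A| + 1, i.e. 13 ≤ |A - A| ≤ 43.
Note: 0 ∈ A - A always (from a - a). The set is symmetric: if d ∈ A - A then -d ∈ A - A.
Enumerate nonzero differences d = a - a' with a > a' (then include -d):
Positive differences: {1, 2, 3, 4, 5, 6, 7, 8, 9, 11, 12, 14, 17}
Full difference set: {0} ∪ (positive diffs) ∪ (negative diffs).
|A - A| = 1 + 2·13 = 27 (matches direct enumeration: 27).

|A - A| = 27


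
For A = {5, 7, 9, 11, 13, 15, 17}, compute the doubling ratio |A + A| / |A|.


|A| = 7.
Compute A + A by enumerating all 49 pairs.
A + A = {10, 12, 14, 16, 18, 20, 22, 24, 26, 28, 30, 32, 34}, so |A + A| = 13.
K = |A + A| / |A| = 13/7 (already in lowest terms) ≈ 1.8571.
Reference: AP of size 7 gives K = 13/7 ≈ 1.8571; a fully generic set of size 7 gives K ≈ 4.0000.

|A| = 7, |A + A| = 13, K = 13/7.


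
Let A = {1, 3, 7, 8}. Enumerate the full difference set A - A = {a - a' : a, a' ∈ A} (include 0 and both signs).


A - A = {a - a' : a, a' ∈ A}.
Compute a - a' for each ordered pair (a, a'):
a = 1: 1-1=0, 1-3=-2, 1-7=-6, 1-8=-7
a = 3: 3-1=2, 3-3=0, 3-7=-4, 3-8=-5
a = 7: 7-1=6, 7-3=4, 7-7=0, 7-8=-1
a = 8: 8-1=7, 8-3=5, 8-7=1, 8-8=0
Collecting distinct values (and noting 0 appears from a-a):
A - A = {-7, -6, -5, -4, -2, -1, 0, 1, 2, 4, 5, 6, 7}
|A - A| = 13

A - A = {-7, -6, -5, -4, -2, -1, 0, 1, 2, 4, 5, 6, 7}


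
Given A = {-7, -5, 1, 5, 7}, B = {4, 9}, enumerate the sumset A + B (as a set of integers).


A + B = {a + b : a ∈ A, b ∈ B}.
Enumerate all |A|·|B| = 5·2 = 10 pairs (a, b) and collect distinct sums.
a = -7: -7+4=-3, -7+9=2
a = -5: -5+4=-1, -5+9=4
a = 1: 1+4=5, 1+9=10
a = 5: 5+4=9, 5+9=14
a = 7: 7+4=11, 7+9=16
Collecting distinct sums: A + B = {-3, -1, 2, 4, 5, 9, 10, 11, 14, 16}
|A + B| = 10

A + B = {-3, -1, 2, 4, 5, 9, 10, 11, 14, 16}


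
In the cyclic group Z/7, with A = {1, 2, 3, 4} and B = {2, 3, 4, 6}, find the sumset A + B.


Work in Z/7Z: reduce every sum a + b modulo 7.
Enumerate all 16 pairs:
a = 1: 1+2=3, 1+3=4, 1+4=5, 1+6=0
a = 2: 2+2=4, 2+3=5, 2+4=6, 2+6=1
a = 3: 3+2=5, 3+3=6, 3+4=0, 3+6=2
a = 4: 4+2=6, 4+3=0, 4+4=1, 4+6=3
Distinct residues collected: {0, 1, 2, 3, 4, 5, 6}
|A + B| = 7 (out of 7 total residues).

A + B = {0, 1, 2, 3, 4, 5, 6}


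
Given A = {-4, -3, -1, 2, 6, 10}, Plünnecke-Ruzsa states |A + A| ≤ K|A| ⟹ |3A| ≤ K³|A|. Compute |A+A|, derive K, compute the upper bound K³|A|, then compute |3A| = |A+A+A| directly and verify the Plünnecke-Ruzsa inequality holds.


|A| = 6.
Step 1: Compute A + A by enumerating all 36 pairs.
A + A = {-8, -7, -6, -5, -4, -2, -1, 1, 2, 3, 4, 5, 6, 7, 8, 9, 12, 16, 20}, so |A + A| = 19.
Step 2: Doubling constant K = |A + A|/|A| = 19/6 = 19/6 ≈ 3.1667.
Step 3: Plünnecke-Ruzsa gives |3A| ≤ K³·|A| = (3.1667)³ · 6 ≈ 190.5278.
Step 4: Compute 3A = A + A + A directly by enumerating all triples (a,b,c) ∈ A³; |3A| = 35.
Step 5: Check 35 ≤ 190.5278? Yes ✓.

K = 19/6, Plünnecke-Ruzsa bound K³|A| ≈ 190.5278, |3A| = 35, inequality holds.


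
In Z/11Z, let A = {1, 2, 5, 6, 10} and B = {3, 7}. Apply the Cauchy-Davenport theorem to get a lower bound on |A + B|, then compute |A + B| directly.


Cauchy-Davenport: |A + B| ≥ min(p, |A| + |B| - 1) for A, B nonempty in Z/pZ.
|A| = 5, |B| = 2, p = 11.
CD lower bound = min(11, 5 + 2 - 1) = min(11, 6) = 6.
Compute A + B mod 11 directly:
a = 1: 1+3=4, 1+7=8
a = 2: 2+3=5, 2+7=9
a = 5: 5+3=8, 5+7=1
a = 6: 6+3=9, 6+7=2
a = 10: 10+3=2, 10+7=6
A + B = {1, 2, 4, 5, 6, 8, 9}, so |A + B| = 7.
Verify: 7 ≥ 6? Yes ✓.

CD lower bound = 6, actual |A + B| = 7.


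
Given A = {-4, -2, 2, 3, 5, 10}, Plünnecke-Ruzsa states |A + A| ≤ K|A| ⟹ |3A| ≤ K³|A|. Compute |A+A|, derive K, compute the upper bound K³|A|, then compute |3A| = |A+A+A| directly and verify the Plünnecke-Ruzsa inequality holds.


|A| = 6.
Step 1: Compute A + A by enumerating all 36 pairs.
A + A = {-8, -6, -4, -2, -1, 0, 1, 3, 4, 5, 6, 7, 8, 10, 12, 13, 15, 20}, so |A + A| = 18.
Step 2: Doubling constant K = |A + A|/|A| = 18/6 = 18/6 ≈ 3.0000.
Step 3: Plünnecke-Ruzsa gives |3A| ≤ K³·|A| = (3.0000)³ · 6 ≈ 162.0000.
Step 4: Compute 3A = A + A + A directly by enumerating all triples (a,b,c) ∈ A³; |3A| = 33.
Step 5: Check 33 ≤ 162.0000? Yes ✓.

K = 18/6, Plünnecke-Ruzsa bound K³|A| ≈ 162.0000, |3A| = 33, inequality holds.


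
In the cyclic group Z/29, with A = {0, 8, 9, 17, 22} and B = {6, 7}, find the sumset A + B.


Work in Z/29Z: reduce every sum a + b modulo 29.
Enumerate all 10 pairs:
a = 0: 0+6=6, 0+7=7
a = 8: 8+6=14, 8+7=15
a = 9: 9+6=15, 9+7=16
a = 17: 17+6=23, 17+7=24
a = 22: 22+6=28, 22+7=0
Distinct residues collected: {0, 6, 7, 14, 15, 16, 23, 24, 28}
|A + B| = 9 (out of 29 total residues).

A + B = {0, 6, 7, 14, 15, 16, 23, 24, 28}


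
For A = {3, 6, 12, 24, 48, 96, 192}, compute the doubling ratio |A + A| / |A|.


|A| = 7.
Compute A + A by enumerating all 49 pairs.
A + A = {6, 9, 12, 15, 18, 24, 27, 30, 36, 48, 51, 54, 60, 72, 96, 99, 102, 108, 120, 144, 192, 195, 198, 204, 216, 240, 288, 384}, so |A + A| = 28.
K = |A + A| / |A| = 28/7 = 4/1 ≈ 4.0000.
Reference: AP of size 7 gives K = 13/7 ≈ 1.8571; a fully generic set of size 7 gives K ≈ 4.0000.

|A| = 7, |A + A| = 28, K = 28/7 = 4/1.


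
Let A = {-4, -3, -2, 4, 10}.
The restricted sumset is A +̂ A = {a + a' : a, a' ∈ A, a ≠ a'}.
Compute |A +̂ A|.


Restricted sumset: A +̂ A = {a + a' : a ∈ A, a' ∈ A, a ≠ a'}.
Equivalently, take A + A and drop any sum 2a that is achievable ONLY as a + a for a ∈ A (i.e. sums representable only with equal summands).
Enumerate pairs (a, a') with a < a' (symmetric, so each unordered pair gives one sum; this covers all a ≠ a'):
  -4 + -3 = -7
  -4 + -2 = -6
  -4 + 4 = 0
  -4 + 10 = 6
  -3 + -2 = -5
  -3 + 4 = 1
  -3 + 10 = 7
  -2 + 4 = 2
  -2 + 10 = 8
  4 + 10 = 14
Collected distinct sums: {-7, -6, -5, 0, 1, 2, 6, 7, 8, 14}
|A +̂ A| = 10
(Reference bound: |A +̂ A| ≥ 2|A| - 3 for |A| ≥ 2, with |A| = 5 giving ≥ 7.)

|A +̂ A| = 10


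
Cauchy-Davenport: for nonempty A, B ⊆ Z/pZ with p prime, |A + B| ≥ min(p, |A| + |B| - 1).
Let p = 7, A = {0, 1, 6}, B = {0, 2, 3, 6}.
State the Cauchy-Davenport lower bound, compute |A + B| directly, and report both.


Cauchy-Davenport: |A + B| ≥ min(p, |A| + |B| - 1) for A, B nonempty in Z/pZ.
|A| = 3, |B| = 4, p = 7.
CD lower bound = min(7, 3 + 4 - 1) = min(7, 6) = 6.
Compute A + B mod 7 directly:
a = 0: 0+0=0, 0+2=2, 0+3=3, 0+6=6
a = 1: 1+0=1, 1+2=3, 1+3=4, 1+6=0
a = 6: 6+0=6, 6+2=1, 6+3=2, 6+6=5
A + B = {0, 1, 2, 3, 4, 5, 6}, so |A + B| = 7.
Verify: 7 ≥ 6? Yes ✓.

CD lower bound = 6, actual |A + B| = 7.


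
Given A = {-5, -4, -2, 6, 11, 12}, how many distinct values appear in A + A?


A + A = {a + a' : a, a' ∈ A}; |A| = 6.
General bounds: 2|A| - 1 ≤ |A + A| ≤ |A|(|A|+1)/2, i.e. 11 ≤ |A + A| ≤ 21.
Lower bound 2|A|-1 is attained iff A is an arithmetic progression.
Enumerate sums a + a' for a ≤ a' (symmetric, so this suffices):
a = -5: -5+-5=-10, -5+-4=-9, -5+-2=-7, -5+6=1, -5+11=6, -5+12=7
a = -4: -4+-4=-8, -4+-2=-6, -4+6=2, -4+11=7, -4+12=8
a = -2: -2+-2=-4, -2+6=4, -2+11=9, -2+12=10
a = 6: 6+6=12, 6+11=17, 6+12=18
a = 11: 11+11=22, 11+12=23
a = 12: 12+12=24
Distinct sums: {-10, -9, -8, -7, -6, -4, 1, 2, 4, 6, 7, 8, 9, 10, 12, 17, 18, 22, 23, 24}
|A + A| = 20

|A + A| = 20


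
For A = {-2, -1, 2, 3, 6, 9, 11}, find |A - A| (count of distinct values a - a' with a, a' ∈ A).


A - A = {a - a' : a, a' ∈ A}; |A| = 7.
Bounds: 2|A|-1 ≤ |A - A| ≤ |A|² - |A| + 1, i.e. 13 ≤ |A - A| ≤ 43.
Note: 0 ∈ A - A always (from a - a). The set is symmetric: if d ∈ A - A then -d ∈ A - A.
Enumerate nonzero differences d = a - a' with a > a' (then include -d):
Positive differences: {1, 2, 3, 4, 5, 6, 7, 8, 9, 10, 11, 12, 13}
Full difference set: {0} ∪ (positive diffs) ∪ (negative diffs).
|A - A| = 1 + 2·13 = 27 (matches direct enumeration: 27).

|A - A| = 27


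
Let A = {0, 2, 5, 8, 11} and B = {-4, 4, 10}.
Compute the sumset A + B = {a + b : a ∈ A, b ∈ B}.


A + B = {a + b : a ∈ A, b ∈ B}.
Enumerate all |A|·|B| = 5·3 = 15 pairs (a, b) and collect distinct sums.
a = 0: 0+-4=-4, 0+4=4, 0+10=10
a = 2: 2+-4=-2, 2+4=6, 2+10=12
a = 5: 5+-4=1, 5+4=9, 5+10=15
a = 8: 8+-4=4, 8+4=12, 8+10=18
a = 11: 11+-4=7, 11+4=15, 11+10=21
Collecting distinct sums: A + B = {-4, -2, 1, 4, 6, 7, 9, 10, 12, 15, 18, 21}
|A + B| = 12

A + B = {-4, -2, 1, 4, 6, 7, 9, 10, 12, 15, 18, 21}


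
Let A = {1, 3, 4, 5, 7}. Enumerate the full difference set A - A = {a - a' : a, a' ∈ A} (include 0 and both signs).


A - A = {a - a' : a, a' ∈ A}.
Compute a - a' for each ordered pair (a, a'):
a = 1: 1-1=0, 1-3=-2, 1-4=-3, 1-5=-4, 1-7=-6
a = 3: 3-1=2, 3-3=0, 3-4=-1, 3-5=-2, 3-7=-4
a = 4: 4-1=3, 4-3=1, 4-4=0, 4-5=-1, 4-7=-3
a = 5: 5-1=4, 5-3=2, 5-4=1, 5-5=0, 5-7=-2
a = 7: 7-1=6, 7-3=4, 7-4=3, 7-5=2, 7-7=0
Collecting distinct values (and noting 0 appears from a-a):
A - A = {-6, -4, -3, -2, -1, 0, 1, 2, 3, 4, 6}
|A - A| = 11

A - A = {-6, -4, -3, -2, -1, 0, 1, 2, 3, 4, 6}


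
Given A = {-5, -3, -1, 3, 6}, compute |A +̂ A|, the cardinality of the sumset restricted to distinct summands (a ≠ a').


Restricted sumset: A +̂ A = {a + a' : a ∈ A, a' ∈ A, a ≠ a'}.
Equivalently, take A + A and drop any sum 2a that is achievable ONLY as a + a for a ∈ A (i.e. sums representable only with equal summands).
Enumerate pairs (a, a') with a < a' (symmetric, so each unordered pair gives one sum; this covers all a ≠ a'):
  -5 + -3 = -8
  -5 + -1 = -6
  -5 + 3 = -2
  -5 + 6 = 1
  -3 + -1 = -4
  -3 + 3 = 0
  -3 + 6 = 3
  -1 + 3 = 2
  -1 + 6 = 5
  3 + 6 = 9
Collected distinct sums: {-8, -6, -4, -2, 0, 1, 2, 3, 5, 9}
|A +̂ A| = 10
(Reference bound: |A +̂ A| ≥ 2|A| - 3 for |A| ≥ 2, with |A| = 5 giving ≥ 7.)

|A +̂ A| = 10


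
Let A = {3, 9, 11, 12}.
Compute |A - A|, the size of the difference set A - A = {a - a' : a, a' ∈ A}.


A - A = {a - a' : a, a' ∈ A}; |A| = 4.
Bounds: 2|A|-1 ≤ |A - A| ≤ |A|² - |A| + 1, i.e. 7 ≤ |A - A| ≤ 13.
Note: 0 ∈ A - A always (from a - a). The set is symmetric: if d ∈ A - A then -d ∈ A - A.
Enumerate nonzero differences d = a - a' with a > a' (then include -d):
Positive differences: {1, 2, 3, 6, 8, 9}
Full difference set: {0} ∪ (positive diffs) ∪ (negative diffs).
|A - A| = 1 + 2·6 = 13 (matches direct enumeration: 13).

|A - A| = 13


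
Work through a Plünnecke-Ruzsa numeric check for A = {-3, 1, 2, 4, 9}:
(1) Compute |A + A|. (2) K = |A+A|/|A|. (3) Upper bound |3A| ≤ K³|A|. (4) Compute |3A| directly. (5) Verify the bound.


|A| = 5.
Step 1: Compute A + A by enumerating all 25 pairs.
A + A = {-6, -2, -1, 1, 2, 3, 4, 5, 6, 8, 10, 11, 13, 18}, so |A + A| = 14.
Step 2: Doubling constant K = |A + A|/|A| = 14/5 = 14/5 ≈ 2.8000.
Step 3: Plünnecke-Ruzsa gives |3A| ≤ K³·|A| = (2.8000)³ · 5 ≈ 109.7600.
Step 4: Compute 3A = A + A + A directly by enumerating all triples (a,b,c) ∈ A³; |3A| = 26.
Step 5: Check 26 ≤ 109.7600? Yes ✓.

K = 14/5, Plünnecke-Ruzsa bound K³|A| ≈ 109.7600, |3A| = 26, inequality holds.


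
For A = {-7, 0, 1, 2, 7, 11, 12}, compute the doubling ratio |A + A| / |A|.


|A| = 7.
Compute A + A by enumerating all 49 pairs.
A + A = {-14, -7, -6, -5, 0, 1, 2, 3, 4, 5, 7, 8, 9, 11, 12, 13, 14, 18, 19, 22, 23, 24}, so |A + A| = 22.
K = |A + A| / |A| = 22/7 (already in lowest terms) ≈ 3.1429.
Reference: AP of size 7 gives K = 13/7 ≈ 1.8571; a fully generic set of size 7 gives K ≈ 4.0000.

|A| = 7, |A + A| = 22, K = 22/7.


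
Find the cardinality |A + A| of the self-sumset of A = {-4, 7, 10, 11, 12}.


A + A = {a + a' : a, a' ∈ A}; |A| = 5.
General bounds: 2|A| - 1 ≤ |A + A| ≤ |A|(|A|+1)/2, i.e. 9 ≤ |A + A| ≤ 15.
Lower bound 2|A|-1 is attained iff A is an arithmetic progression.
Enumerate sums a + a' for a ≤ a' (symmetric, so this suffices):
a = -4: -4+-4=-8, -4+7=3, -4+10=6, -4+11=7, -4+12=8
a = 7: 7+7=14, 7+10=17, 7+11=18, 7+12=19
a = 10: 10+10=20, 10+11=21, 10+12=22
a = 11: 11+11=22, 11+12=23
a = 12: 12+12=24
Distinct sums: {-8, 3, 6, 7, 8, 14, 17, 18, 19, 20, 21, 22, 23, 24}
|A + A| = 14

|A + A| = 14


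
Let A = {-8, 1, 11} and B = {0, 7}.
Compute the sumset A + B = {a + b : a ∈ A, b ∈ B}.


A + B = {a + b : a ∈ A, b ∈ B}.
Enumerate all |A|·|B| = 3·2 = 6 pairs (a, b) and collect distinct sums.
a = -8: -8+0=-8, -8+7=-1
a = 1: 1+0=1, 1+7=8
a = 11: 11+0=11, 11+7=18
Collecting distinct sums: A + B = {-8, -1, 1, 8, 11, 18}
|A + B| = 6

A + B = {-8, -1, 1, 8, 11, 18}


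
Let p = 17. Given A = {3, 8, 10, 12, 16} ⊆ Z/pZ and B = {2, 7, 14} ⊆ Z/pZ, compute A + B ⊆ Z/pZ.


Work in Z/17Z: reduce every sum a + b modulo 17.
Enumerate all 15 pairs:
a = 3: 3+2=5, 3+7=10, 3+14=0
a = 8: 8+2=10, 8+7=15, 8+14=5
a = 10: 10+2=12, 10+7=0, 10+14=7
a = 12: 12+2=14, 12+7=2, 12+14=9
a = 16: 16+2=1, 16+7=6, 16+14=13
Distinct residues collected: {0, 1, 2, 5, 6, 7, 9, 10, 12, 13, 14, 15}
|A + B| = 12 (out of 17 total residues).

A + B = {0, 1, 2, 5, 6, 7, 9, 10, 12, 13, 14, 15}


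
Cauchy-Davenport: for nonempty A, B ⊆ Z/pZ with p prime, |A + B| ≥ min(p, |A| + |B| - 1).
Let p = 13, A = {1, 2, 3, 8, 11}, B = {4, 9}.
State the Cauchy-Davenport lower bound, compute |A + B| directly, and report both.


Cauchy-Davenport: |A + B| ≥ min(p, |A| + |B| - 1) for A, B nonempty in Z/pZ.
|A| = 5, |B| = 2, p = 13.
CD lower bound = min(13, 5 + 2 - 1) = min(13, 6) = 6.
Compute A + B mod 13 directly:
a = 1: 1+4=5, 1+9=10
a = 2: 2+4=6, 2+9=11
a = 3: 3+4=7, 3+9=12
a = 8: 8+4=12, 8+9=4
a = 11: 11+4=2, 11+9=7
A + B = {2, 4, 5, 6, 7, 10, 11, 12}, so |A + B| = 8.
Verify: 8 ≥ 6? Yes ✓.

CD lower bound = 6, actual |A + B| = 8.


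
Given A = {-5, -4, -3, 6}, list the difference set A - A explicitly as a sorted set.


A - A = {a - a' : a, a' ∈ A}.
Compute a - a' for each ordered pair (a, a'):
a = -5: -5--5=0, -5--4=-1, -5--3=-2, -5-6=-11
a = -4: -4--5=1, -4--4=0, -4--3=-1, -4-6=-10
a = -3: -3--5=2, -3--4=1, -3--3=0, -3-6=-9
a = 6: 6--5=11, 6--4=10, 6--3=9, 6-6=0
Collecting distinct values (and noting 0 appears from a-a):
A - A = {-11, -10, -9, -2, -1, 0, 1, 2, 9, 10, 11}
|A - A| = 11

A - A = {-11, -10, -9, -2, -1, 0, 1, 2, 9, 10, 11}


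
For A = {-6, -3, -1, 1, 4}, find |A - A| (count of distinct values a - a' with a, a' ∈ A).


A - A = {a - a' : a, a' ∈ A}; |A| = 5.
Bounds: 2|A|-1 ≤ |A - A| ≤ |A|² - |A| + 1, i.e. 9 ≤ |A - A| ≤ 21.
Note: 0 ∈ A - A always (from a - a). The set is symmetric: if d ∈ A - A then -d ∈ A - A.
Enumerate nonzero differences d = a - a' with a > a' (then include -d):
Positive differences: {2, 3, 4, 5, 7, 10}
Full difference set: {0} ∪ (positive diffs) ∪ (negative diffs).
|A - A| = 1 + 2·6 = 13 (matches direct enumeration: 13).

|A - A| = 13


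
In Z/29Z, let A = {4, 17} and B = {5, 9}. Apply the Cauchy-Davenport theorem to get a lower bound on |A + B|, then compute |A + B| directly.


Cauchy-Davenport: |A + B| ≥ min(p, |A| + |B| - 1) for A, B nonempty in Z/pZ.
|A| = 2, |B| = 2, p = 29.
CD lower bound = min(29, 2 + 2 - 1) = min(29, 3) = 3.
Compute A + B mod 29 directly:
a = 4: 4+5=9, 4+9=13
a = 17: 17+5=22, 17+9=26
A + B = {9, 13, 22, 26}, so |A + B| = 4.
Verify: 4 ≥ 3? Yes ✓.

CD lower bound = 3, actual |A + B| = 4.


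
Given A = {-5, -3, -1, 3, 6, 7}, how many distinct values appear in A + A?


A + A = {a + a' : a, a' ∈ A}; |A| = 6.
General bounds: 2|A| - 1 ≤ |A + A| ≤ |A|(|A|+1)/2, i.e. 11 ≤ |A + A| ≤ 21.
Lower bound 2|A|-1 is attained iff A is an arithmetic progression.
Enumerate sums a + a' for a ≤ a' (symmetric, so this suffices):
a = -5: -5+-5=-10, -5+-3=-8, -5+-1=-6, -5+3=-2, -5+6=1, -5+7=2
a = -3: -3+-3=-6, -3+-1=-4, -3+3=0, -3+6=3, -3+7=4
a = -1: -1+-1=-2, -1+3=2, -1+6=5, -1+7=6
a = 3: 3+3=6, 3+6=9, 3+7=10
a = 6: 6+6=12, 6+7=13
a = 7: 7+7=14
Distinct sums: {-10, -8, -6, -4, -2, 0, 1, 2, 3, 4, 5, 6, 9, 10, 12, 13, 14}
|A + A| = 17

|A + A| = 17
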